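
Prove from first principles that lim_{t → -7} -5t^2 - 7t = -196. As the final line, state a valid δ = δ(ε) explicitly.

δ = min(1, ε/68)

Fix ε > 0. We want δ > 0 such that 0 < |t + 7| < δ implies |(-5t^2 - 7t) + 196| < ε.
(-5t^2 - 7t) + 196 = -5t^2 - 7t + 196 = (t + 7)(-5t + 28).
So |(-5t^2 - 7t) + 196| = |t + 7|·|-5t + 28|.
Assume first that |t + 7| < 1, so |t| < 8. Then |-5t + 28| ≤ 5·8 + 28 = 68.
Hence |(-5t^2 - 7t) + 196| ≤ 68|t + 7| < ε provided |t + 7| < ε/68.
Take δ = min(1, ε/68). Then 0 < |t + 7| < δ gives both |t + 7| < 1 and |t + 7| < ε/68, so |(-5t^2 - 7t) + 196| < ε.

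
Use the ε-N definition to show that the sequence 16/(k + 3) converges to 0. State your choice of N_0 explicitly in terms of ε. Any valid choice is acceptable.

Fix ε > 0. For k ≥ 1, |16/(k + 3) − 0| = 16/(k + 3) ≤ 16/k.
We need 16/k < ε, i.e. k > 16/ε.
Take N_0 = 16/ε. If k > N_0 then |16/(k + 3)| ≤ 16/k < ε.

N_0 = 16/ε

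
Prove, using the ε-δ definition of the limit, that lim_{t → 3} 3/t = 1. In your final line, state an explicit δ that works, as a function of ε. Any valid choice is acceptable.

Suppose ε > 0. We seek δ > 0 such that 0 < |t − 3| < δ implies |3/t − 1| < ε.
|3/t − 1| = 3·|3 − t|/(3·|t|) = 3|t − 3|/(3|t|).
Require δ ≤ 3/2 so that |t| > 3 − 3/2 = 3/2, hence 3|t| > 9/2.
Then |3/t − 1| < 3|t − 3|/(9/2), which is < ε when |t − 3| < (3/2)ε.
Take δ = min(3/2, (3/2)ε). Then 0 < |t − 3| < δ gives both |t − 3| < 3/2 and |t − 3| < (3/2)ε, so |3/t − 1| < ε.

δ = min(3/2, (3/2)ε)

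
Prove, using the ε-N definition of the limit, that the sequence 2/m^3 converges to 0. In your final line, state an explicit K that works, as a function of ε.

K = (2/ε)^{1/3}

Let ε > 0. For m ≥ 1, |2/m^3 − 0| = 2/m^3.
2/m^3 < ε ⇔ m^3 > 2/ε ⇔ m > (2/ε)^{1/3}.
Take K = (2/ε)^{1/3}. Then m > K implies 2/m^3 < ε.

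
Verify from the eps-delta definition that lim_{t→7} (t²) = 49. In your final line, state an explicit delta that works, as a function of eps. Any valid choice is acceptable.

Let eps > 0 be given. We seek delta > 0 with 0 < |t − 7| < delta ⇒ |t² − 49| < eps.
Factor: t² − 49 = (t − 7)(t + 7), so |t² − 49| = |t − 7|·|t + 7|.
Restrict delta ≤ 1. Then |t − 7| < 1 gives |t| < 8, so by the triangle inequality |t + 7| ≤ 8 + 7 = 15.
Hence |t² − 49| ≤ 15|t − 7|, which is < eps once |t − 7| < eps/15.
Take delta = min(1, eps/15). If 0 < |t − 7| < delta then both bounds hold and |t² − 49| ≤ 15|t − 7| < 15·(eps/15) = eps.

delta = min(1, eps/15)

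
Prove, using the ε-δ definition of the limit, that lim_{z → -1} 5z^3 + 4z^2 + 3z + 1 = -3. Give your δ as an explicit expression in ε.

Fix ε > 0. We want δ > 0 such that 0 < |z + 1| < δ implies |(5z^3 + 4z^2 + 3z + 1) + 3| < ε.
(5z^3 + 4z^2 + 3z + 1) + 3 = 5z^3 + 4z^2 + 3z + 4 = (z + 1)(5z^2 - z + 4).
So |(5z^3 + 4z^2 + 3z + 1) + 3| = |z + 1|·|5z^2 - z + 4|.
Require δ ≤ 1. Then |z + 1| < 1 gives |z| < 2, and by the triangle inequality |5z^2 - z + 4| ≤ 5·2^2 + 2 + 4 = 26.
Hence |(5z^3 + 4z^2 + 3z + 1) + 3| ≤ 26|z + 1| < ε provided |z + 1| < ε/26.
Choosing δ = min(1, ε/26) ensures both conditions, hence |(5z^3 + 4z^2 + 3z + 1) + 3| < ε.

δ = min(1, ε/26)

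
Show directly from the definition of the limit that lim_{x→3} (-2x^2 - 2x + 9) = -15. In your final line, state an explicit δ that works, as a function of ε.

Let ε > 0 be given. We want δ > 0 such that 0 < |x − 3| < δ implies |(-2x^2 - 2x + 9) + 15| < ε.
(-2x^2 - 2x + 9) + 15 = -2x^2 - 2x + 24 = (x − 3)(-2x - 8).
So |(-2x^2 - 2x + 9) + 15| = |x − 3|·|-2x - 8|.
Require δ ≤ 2. Then |x − 3| < 2 gives |x| < 5, and by the triangle inequality |-2x - 8| ≤ 2·5 + 8 = 18.
Hence |(-2x^2 - 2x + 9) + 15| ≤ 18|x − 3| < ε provided |x − 3| < ε/18.
Choosing δ = min(2, ε/18) ensures both conditions, hence |(-2x^2 - 2x + 9) + 15| < ε.

δ = min(2, ε/18)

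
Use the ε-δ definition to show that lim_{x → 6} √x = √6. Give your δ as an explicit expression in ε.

δ = min(6, √6·ε)

Fix ε > 0. We want δ > 0 such that 0 < |x − 6| < δ implies |√x − √6| < ε.
Rationalise: √x − √6 = (x − 6)/(√x + √6), so |√x − √6| = |x − 6|/(√x + √6).
Restrict δ ≤ 6 so that |x − 6| < 6 forces x > 0, and then √x + √6 > √6.
Hence |√x − √6| < |x − 6|/√6, which is < ε once |x − 6| < √6·ε.
Take δ = min(6, √6·ε). If 0 < |x − 6| < δ then x > 0 and |√x − √6| < |x − 6|/√6 < ε.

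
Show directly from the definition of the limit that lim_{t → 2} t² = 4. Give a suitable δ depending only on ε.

δ = min(1, ε/5)

Fix ε > 0. We seek δ > 0 with 0 < |t − 2| < δ ⇒ |t² − 4| < ε.
Factor: t² − 4 = (t − 2)(t + 2), so |t² − 4| = |t − 2|·|t + 2|.
Restrict δ ≤ 1. Then |t − 2| < 1 gives |t| < 3, so by the triangle inequality |t + 2| ≤ 3 + 2 = 5.
Hence |t² − 4| ≤ 5|t − 2|, which is < ε once |t − 2| < ε/5.
Take δ = min(1, ε/5). If 0 < |t − 2| < δ then both bounds hold and |t² − 4| ≤ 5|t − 2| < 5·(ε/5) = ε.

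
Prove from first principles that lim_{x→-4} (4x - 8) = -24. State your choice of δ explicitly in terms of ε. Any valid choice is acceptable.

δ = ε/4

Let ε > 0. We need δ > 0 so that 0 < |x + 4| < δ implies |(4x - 8) + 24| < ε.
Since (4x - 8) + 24 = 4(x + 4), we have |(4x - 8) + 24| = 4|x + 4|.
Thus it suffices that |x + 4| < ε/4.
Take δ = ε/4. If 0 < |x + 4| < δ then |(4x - 8) + 24| = 4|x + 4| < 4·(ε/4) = ε.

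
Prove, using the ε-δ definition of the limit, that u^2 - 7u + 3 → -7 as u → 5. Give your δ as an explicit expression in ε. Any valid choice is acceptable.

Let ε > 0. We want δ > 0 such that 0 < |u − 5| < δ implies |(u^2 - 7u + 3) + 7| < ε.
(u^2 - 7u + 3) + 7 = u^2 - 7u + 10 = (u − 5)(u - 2).
So |(u^2 - 7u + 3) + 7| = |u − 5|·|u - 2|.
Require δ ≤ 1. Then |u − 5| < 1 gives |u| < 6, and by the triangle inequality |u - 2| ≤ 6 + 2 = 8.
Hence |(u^2 - 7u + 3) + 7| ≤ 8|u − 5| < ε provided |u − 5| < ε/8.
Take δ = min(1, ε/8). Then 0 < |u − 5| < δ gives both |u − 5| < 1 and |u − 5| < ε/8, so |(u^2 - 7u + 3) + 7| < ε.

δ = min(1, ε/8)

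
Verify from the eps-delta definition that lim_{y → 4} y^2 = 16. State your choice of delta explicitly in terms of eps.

Let eps > 0. We seek delta > 0 with 0 < |y − 4| < delta ⇒ |y^2 − 16| < eps.
Factor: y^2 − 16 = (y − 4)(y + 4), so |y^2 − 16| = |y − 4|·|y + 4|.
Restrict delta ≤ 1. Then |y − 4| < 1 gives |y| < 5, so by the triangle inequality |y + 4| ≤ 5 + 4 = 9.
Hence |y^2 − 16| ≤ 9|y − 4|, which is < eps once |y − 4| < eps/9.
Take delta = min(1, eps/9). If 0 < |y − 4| < delta then both bounds hold and |y^2 − 16| ≤ 9|y − 4| < 9·(eps/9) = eps.

delta = min(1, eps/9)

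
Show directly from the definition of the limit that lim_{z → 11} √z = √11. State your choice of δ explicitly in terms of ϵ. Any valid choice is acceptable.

δ = min(11, √11·ϵ)

Let ϵ > 0. We want δ > 0 such that 0 < |z − 11| < δ implies |√z − √11| < ϵ.
Multiplying by the conjugate, |√z − √11| = |z − 11|/(√z + √11).
Restrict δ ≤ 11 so that |z − 11| < 11 forces z > 0, and then √z + √11 > √11.
Hence |√z − √11| < |z − 11|/√11, which is < ϵ once |z − 11| < √11·ϵ.
Take δ = min(11, √11·ϵ). If 0 < |z − 11| < δ then z > 0 and |√z − √11| < |z − 11|/√11 < ϵ.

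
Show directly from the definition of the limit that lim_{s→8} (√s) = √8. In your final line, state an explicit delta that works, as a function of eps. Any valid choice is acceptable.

Fix eps > 0. We want delta > 0 such that 0 < |s − 8| < delta implies |√s − √8| < eps.
Multiplying by the conjugate, |√s − √8| = |s − 8|/(√s + √8).
Restrict delta ≤ 8 so that |s − 8| < 8 forces s > 0, and then √s + √8 > √8.
Hence |√s − √8| < |s − 8|/√8, which is < eps once |s − 8| < √8·eps.
Take delta = min(8, √8·eps). If 0 < |s − 8| < delta then s > 0 and |√s − √8| < |s − 8|/√8 < eps.

delta = min(8, √8·eps)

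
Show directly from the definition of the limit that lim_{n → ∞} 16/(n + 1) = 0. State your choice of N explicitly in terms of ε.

N = 16/ε

Fix ε > 0. For n ≥ 1, |16/(n + 1) − 0| = 16/(n + 1) ≤ 16/n.
We need 16/n < ε, i.e. n > 16/ε.
Take N = 16/ε. If n > N then |16/(n + 1)| ≤ 16/n < ε.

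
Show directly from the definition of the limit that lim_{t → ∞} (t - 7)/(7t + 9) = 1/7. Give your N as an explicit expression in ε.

N = (58/49)/ε

Let ε > 0 be given. We seek N > 0 such that t > N implies |(t - 7)/(7t + 9) − (1/7)| < ε.
(t - 7)/(7t + 9) − (1/7) = (7(t - 7) − (7t + 9)) / (7(7t + 9)) = -58/(7(7t + 9)).
For t > 0 we have 7t + 9 > 7t, so |(t - 7)/(7t + 9) − (1/7)| = 58/(7(7t + 9)) < 58/(7·7t) = (58/49)/t.
Thus |(t - 7)/(7t + 9) − (1/7)| < ε whenever t > (58/49)/ε.
Take N = (58/49)/ε. If t > N then |(t - 7)/(7t + 9) − (1/7)| < (58/49)/t < ε.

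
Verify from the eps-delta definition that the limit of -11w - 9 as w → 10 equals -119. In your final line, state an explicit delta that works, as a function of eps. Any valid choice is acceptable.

delta = eps/11

Fix eps > 0. We need delta > 0 so that 0 < |w − 10| < delta implies |(-11w - 9) + 119| < eps.
Since (-11w - 9) + 119 = -11(w − 10), we have |(-11w - 9) + 119| = 11|w − 10|.
Thus it suffices that |w − 10| < eps/11.
Choosing delta = eps/11 gives |(-11w - 9) + 119| = 11|w − 10| < eps whenever |w − 10| < delta.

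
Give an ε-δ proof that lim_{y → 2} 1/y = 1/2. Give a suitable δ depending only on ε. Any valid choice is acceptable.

δ = min(1, 2ε)

Let ε > 0 be given. We seek δ > 0 such that 0 < |y − 2| < δ implies |1/y − (1/2)| < ε.
|1/y − (1/2)| = |2 − y|/(2·|y|) = |y − 2|/(2|y|).
Restrict δ ≤ 1. Then |y − 2| < 1 gives |y| > 1, so 2|y| > 2.
Then |1/y − (1/2)| < |y − 2|/2, which is < ε when |y − 2| < 2ε.
Take δ = min(1, 2ε). Then 0 < |y − 2| < δ gives both |y − 2| < 1 and |y − 2| < 2ε, so |1/y − (1/2)| < ε.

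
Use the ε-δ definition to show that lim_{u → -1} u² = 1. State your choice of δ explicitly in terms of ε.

δ = min(2, ε/4)

Let ε > 0. We seek δ > 0 with 0 < |u + 1| < δ ⇒ |u² − 1| < ε.
Factor: u² − 1 = (u + 1)(u - 1), so |u² − 1| = |u + 1|·|u - 1|.
Restrict δ ≤ 2. Then |u + 1| < 2 gives |u| < 3, so by the triangle inequality |u - 1| ≤ 3 + 1 = 4.
Hence |u² − 1| ≤ 4|u + 1|, which is < ε once |u + 1| < ε/4.
Take δ = min(2, ε/4). If 0 < |u + 1| < δ then both bounds hold and |u² − 1| ≤ 4|u + 1| < 4·(ε/4) = ε.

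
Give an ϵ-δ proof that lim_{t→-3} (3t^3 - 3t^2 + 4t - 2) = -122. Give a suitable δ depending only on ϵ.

Let ϵ > 0 be given. We want δ > 0 such that 0 < |t + 3| < δ implies |(3t^3 - 3t^2 + 4t - 2) + 122| < ϵ.
(3t^3 - 3t^2 + 4t - 2) + 122 = 3t^3 - 3t^2 + 4t + 120 = (t + 3)(3t^2 - 12t + 40).
So |(3t^3 - 3t^2 + 4t - 2) + 122| = |t + 3|·|3t^2 - 12t + 40|.
Require δ ≤ 1. Then |t + 3| < 1 gives |t| < 4, and by the triangle inequality |3t^2 - 12t + 40| ≤ 3·4^2 + 12·4 + 40 = 136.
Hence |(3t^3 - 3t^2 + 4t - 2) + 122| ≤ 136|t + 3| < ϵ provided |t + 3| < ϵ/136.
Take δ = min(1, ϵ/136). Then 0 < |t + 3| < δ gives both |t + 3| < 1 and |t + 3| < ϵ/136, so |(3t^3 - 3t^2 + 4t - 2) + 122| < ϵ.

δ = min(1, ϵ/136)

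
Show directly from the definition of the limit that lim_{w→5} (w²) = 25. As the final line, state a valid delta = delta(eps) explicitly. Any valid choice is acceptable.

Let eps > 0 be given. We seek delta > 0 with 0 < |w − 5| < delta ⇒ |w² − 25| < eps.
Factor: w² − 25 = (w − 5)(w + 5), so |w² − 25| = |w − 5|·|w + 5|.
Impose delta ≤ 1 so that |w| < 6; then |w + 5| ≤ 11.
Hence |w² − 25| ≤ 11|w − 5|, which is < eps once |w − 5| < eps/11.
Take delta = min(1, eps/11). If 0 < |w − 5| < delta then both bounds hold and |w² − 25| ≤ 11|w − 5| < 11·(eps/11) = eps.

delta = min(1, eps/11)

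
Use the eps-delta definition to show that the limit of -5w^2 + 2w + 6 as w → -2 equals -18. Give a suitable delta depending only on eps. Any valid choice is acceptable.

Let eps > 0. We want delta > 0 such that 0 < |w + 2| < delta implies |(-5w^2 + 2w + 6) + 18| < eps.
(-5w^2 + 2w + 6) + 18 = -5w^2 + 2w + 24 = (w + 2)(-5w + 12).
So |(-5w^2 + 2w + 6) + 18| = |w + 2|·|-5w + 12|.
Require delta ≤ 2. Then |w + 2| < 2 gives |w| < 4, and by the triangle inequality |-5w + 12| ≤ 5·4 + 12 = 32.
Hence |(-5w^2 + 2w + 6) + 18| ≤ 32|w + 2| < eps provided |w + 2| < eps/32.
Choosing delta = min(2, eps/32) ensures both conditions, hence |(-5w^2 + 2w + 6) + 18| < eps.

delta = min(2, eps/32)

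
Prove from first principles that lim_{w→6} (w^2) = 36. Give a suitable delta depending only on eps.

delta = min(2, eps/14)

Let eps > 0. We seek delta > 0 with 0 < |w − 6| < delta ⇒ |w^2 − 36| < eps.
Factor: w^2 − 36 = (w − 6)(w + 6), so |w^2 − 36| = |w − 6|·|w + 6|.
Impose delta ≤ 2 so that |w| < 8; then |w + 6| ≤ 14.
Hence |w^2 − 36| ≤ 14|w − 6|, which is < eps once |w − 6| < eps/14.
Take delta = min(2, eps/14). If 0 < |w − 6| < delta then both bounds hold and |w^2 − 36| ≤ 14|w − 6| < 14·(eps/14) = eps.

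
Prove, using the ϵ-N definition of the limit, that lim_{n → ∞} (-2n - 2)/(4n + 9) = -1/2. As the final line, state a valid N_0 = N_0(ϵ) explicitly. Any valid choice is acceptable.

Fix ϵ > 0. For n ≥ 1, |(-2n - 2)/(4n + 9) + 1/2| = |10|/(4(4n + 9)) = 10/(4(4n + 9)).
Since 4n + 9 ≥ 4n for n ≥ 1, this is ≤ 10/(4·4n) = (5/8)/n.
So |(-2n - 2)/(4n + 9) + 1/2| < ϵ whenever n > (5/8)/ϵ.
Take N_0 = (5/8)/ϵ. If n > N_0 then |(-2n - 2)/(4n + 9) + 1/2| ≤ (5/8)/n < ϵ.

N_0 = (5/8)/ϵ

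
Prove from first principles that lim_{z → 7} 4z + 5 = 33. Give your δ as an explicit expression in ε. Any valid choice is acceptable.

δ = ε/4

Let ε > 0. We need δ > 0 so that 0 < |z − 7| < δ implies |(4z + 5) − 33| < ε.
|(4z + 5) − 33| = |4z - 28| = 4|z − 7|.
So 4|z − 7| < ε exactly when |z − 7| < ε/4.
Choosing δ = ε/4 gives |(4z + 5) − 33| = 4|z − 7| < ε whenever |z − 7| < δ.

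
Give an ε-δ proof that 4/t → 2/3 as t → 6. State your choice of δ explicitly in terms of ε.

Suppose ε > 0. We seek δ > 0 such that 0 < |t − 6| < δ implies |4/t − (2/3)| < ε.
|4/t − (2/3)| = 4·|6 − t|/(6·|t|) = 4|t − 6|/(6|t|).
Restrict δ ≤ 3. Then |t − 6| < 3 gives |t| > 3, so 6|t| > 18.
Then |4/t − (2/3)| < 4|t − 6|/18, which is < ε when |t − 6| < (9/2)ε.
Take δ = min(3, (9/2)ε). Then 0 < |t − 6| < δ gives both |t − 6| < 3 and |t − 6| < (9/2)ε, so |4/t − (2/3)| < ε.

δ = min(3, (9/2)ε)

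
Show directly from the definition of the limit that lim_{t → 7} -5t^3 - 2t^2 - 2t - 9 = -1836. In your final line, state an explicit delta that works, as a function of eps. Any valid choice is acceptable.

Suppose eps > 0. We want delta > 0 such that 0 < |t − 7| < delta implies |(-5t^3 - 2t^2 - 2t - 9) + 1836| < eps.
(-5t^3 - 2t^2 - 2t - 9) + 1836 = -5t^3 - 2t^2 - 2t + 1827 = (t − 7)(-5t^2 - 37t - 261).
So |(-5t^3 - 2t^2 - 2t - 9) + 1836| = |t − 7|·|-5t^2 - 37t - 261|.
Require delta ≤ 2. Then |t − 7| < 2 gives |t| < 9, and by the triangle inequality |-5t^2 - 37t - 261| ≤ 5·9^2 + 37·9 + 261 = 999.
Hence |(-5t^3 - 2t^2 - 2t - 9) + 1836| ≤ 999|t − 7| < eps provided |t − 7| < eps/999.
Choosing delta = min(2, eps/999) ensures both conditions, hence |(-5t^3 - 2t^2 - 2t - 9) + 1836| < eps.

delta = min(2, eps/999)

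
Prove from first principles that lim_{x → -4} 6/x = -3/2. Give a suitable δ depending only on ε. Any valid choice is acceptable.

δ = min(2, (4/3)ε)

Suppose ε > 0. We seek δ > 0 such that 0 < |x + 4| < δ implies |6/x + 3/2| < ε.
|6/x + 3/2| = 6·|-4 − x|/(4·|x|) = 6|x + 4|/(4|x|).
Restrict δ ≤ 2. Then |x + 4| < 2 gives |x| > 2, so 4|x| > 8.
Then |6/x + 3/2| < 6|x + 4|/8, which is < ε when |x + 4| < (4/3)ε.
Take δ = min(2, (4/3)ε). Then 0 < |x + 4| < δ gives both |x + 4| < 2 and |x + 4| < (4/3)ε, so |6/x + 3/2| < ε.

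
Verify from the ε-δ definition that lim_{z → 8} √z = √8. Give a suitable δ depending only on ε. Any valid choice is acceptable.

δ = min(8, √8·ε)

Let ε > 0. We want δ > 0 such that 0 < |z − 8| < δ implies |√z − √8| < ε.
Multiplying by the conjugate, |√z − √8| = |z − 8|/(√z + √8).
Restrict δ ≤ 8 so that |z − 8| < 8 forces z > 0, and then √z + √8 > √8.
Hence |√z − √8| < |z − 8|/√8, which is < ε once |z − 8| < √8·ε.
Take δ = min(8, √8·ε). If 0 < |z − 8| < δ then z > 0 and |√z − √8| < |z − 8|/√8 < ε.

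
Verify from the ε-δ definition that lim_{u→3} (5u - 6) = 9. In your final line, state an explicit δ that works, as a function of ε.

Suppose ε > 0. We need δ > 0 so that 0 < |u − 3| < δ implies |(5u - 6) − 9| < ε.
|(5u - 6) − 9| = |5u - 15| = 5|u − 3|.
So 5|u − 3| < ε exactly when |u − 3| < ε/5.
Choosing δ = ε/5 gives |(5u - 6) − 9| = 5|u − 3| < ε whenever |u − 3| < δ.

δ = ε/5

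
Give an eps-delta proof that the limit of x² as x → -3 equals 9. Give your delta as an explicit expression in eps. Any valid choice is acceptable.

delta = min(1, eps/7)

Suppose eps > 0. We seek delta > 0 with 0 < |x + 3| < delta ⇒ |x² − 9| < eps.
Factor: x² − 9 = (x + 3)(x - 3), so |x² − 9| = |x + 3|·|x - 3|.
Restrict delta ≤ 1. Then |x + 3| < 1 gives |x| < 4, so by the triangle inequality |x - 3| ≤ 4 + 3 = 7.
Hence |x² − 9| ≤ 7|x + 3|, which is < eps once |x + 3| < eps/7.
Take delta = min(1, eps/7). If 0 < |x + 3| < delta then both bounds hold and |x² − 9| ≤ 7|x + 3| < 7·(eps/7) = eps.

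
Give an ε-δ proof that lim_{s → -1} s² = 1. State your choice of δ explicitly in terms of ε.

δ = min(2, ε/4)

Let ε > 0 be given. We seek δ > 0 with 0 < |s + 1| < δ ⇒ |s² − 1| < ε.
Factor: s² − 1 = (s + 1)(s - 1), so |s² − 1| = |s + 1|·|s - 1|.
Impose δ ≤ 2 so that |s| < 3; then |s - 1| ≤ 4.
Hence |s² − 1| ≤ 4|s + 1|, which is < ε once |s + 1| < ε/4.
Take δ = min(2, ε/4). If 0 < |s + 1| < δ then both bounds hold and |s² − 1| ≤ 4|s + 1| < 4·(ε/4) = ε.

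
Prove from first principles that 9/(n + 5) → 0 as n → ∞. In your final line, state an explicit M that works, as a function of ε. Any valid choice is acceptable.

Fix ε > 0. For n ≥ 1, |9/(n + 5) − 0| = 9/(n + 5) ≤ 9/n.
We need 9/n < ε, i.e. n > 9/ε.
Take M = 9/ε. If n > M then |9/(n + 5)| ≤ 9/n < ε.

M = 9/ε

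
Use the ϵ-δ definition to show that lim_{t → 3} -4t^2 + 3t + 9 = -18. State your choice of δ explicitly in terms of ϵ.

δ = min(1, ϵ/25)

Suppose ϵ > 0. We want δ > 0 such that 0 < |t − 3| < δ implies |(-4t^2 + 3t + 9) + 18| < ϵ.
(-4t^2 + 3t + 9) + 18 = -4t^2 + 3t + 27 = (t − 3)(-4t - 9).
So |(-4t^2 + 3t + 9) + 18| = |t − 3|·|-4t - 9|.
Assume first that |t − 3| < 1, so |t| < 4. Then |-4t - 9| ≤ 4·4 + 9 = 25.
Hence |(-4t^2 + 3t + 9) + 18| ≤ 25|t − 3| < ϵ provided |t − 3| < ϵ/25.
Take δ = min(1, ϵ/25). Then 0 < |t − 3| < δ gives both |t − 3| < 1 and |t − 3| < ϵ/25, so |(-4t^2 + 3t + 9) + 18| < ϵ.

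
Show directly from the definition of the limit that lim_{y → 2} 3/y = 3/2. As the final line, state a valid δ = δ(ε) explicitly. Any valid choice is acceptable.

Suppose ε > 0. We seek δ > 0 such that 0 < |y − 2| < δ implies |3/y − (3/2)| < ε.
|3/y − (3/2)| = 3·|2 − y|/(2·|y|) = 3|y − 2|/(2|y|).
Restrict δ ≤ 1. Then |y − 2| < 1 gives |y| > 1, so 2|y| > 2.
Then |3/y − (3/2)| < 3|y − 2|/2, which is < ε when |y − 2| < (2/3)ε.
Take δ = min(1, (2/3)ε). Then 0 < |y − 2| < δ gives both |y − 2| < 1 and |y − 2| < (2/3)ε, so |3/y − (3/2)| < ε.

δ = min(1, (2/3)ε)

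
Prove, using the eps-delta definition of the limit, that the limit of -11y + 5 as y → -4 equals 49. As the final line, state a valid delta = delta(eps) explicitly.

delta = eps/11

Fix eps > 0. We need delta > 0 so that 0 < |y + 4| < delta implies |(-11y + 5) − 49| < eps.
|(-11y + 5) − 49| = |-11y - 44| = 11|y + 4|.
So 11|y + 4| < eps exactly when |y + 4| < eps/11.
Choosing delta = eps/11 gives |(-11y + 5) − 49| = 11|y + 4| < eps whenever |y + 4| < delta.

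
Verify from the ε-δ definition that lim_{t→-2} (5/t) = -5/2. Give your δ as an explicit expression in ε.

Fix ε > 0. We seek δ > 0 such that 0 < |t + 2| < δ implies |5/t + 5/2| < ε.
|5/t + 5/2| = 5·|-2 − t|/(2·|t|) = 5|t + 2|/(2|t|).
Require δ ≤ 1 so that |t| > 2 − 1 = 1, hence 2|t| > 2.
Then |5/t + 5/2| < 5|t + 2|/2, which is < ε when |t + 2| < (2/5)ε.
Take δ = min(1, (2/5)ε). Then 0 < |t + 2| < δ gives both |t + 2| < 1 and |t + 2| < (2/5)ε, so |5/t + 5/2| < ε.

δ = min(1, (2/5)ε)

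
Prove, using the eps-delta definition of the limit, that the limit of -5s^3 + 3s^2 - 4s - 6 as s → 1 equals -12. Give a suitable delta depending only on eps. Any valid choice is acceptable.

delta = min(2, eps/57)

Suppose eps > 0. We want delta > 0 such that 0 < |s − 1| < delta implies |(-5s^3 + 3s^2 - 4s - 6) + 12| < eps.
(-5s^3 + 3s^2 - 4s - 6) + 12 = -5s^3 + 3s^2 - 4s + 6 = (s − 1)(-5s^2 - 2s - 6).
So |(-5s^3 + 3s^2 - 4s - 6) + 12| = |s − 1|·|-5s^2 - 2s - 6|.
Require delta ≤ 2. Then |s − 1| < 2 gives |s| < 3, and by the triangle inequality |-5s^2 - 2s - 6| ≤ 5·3^2 + 2·3 + 6 = 57.
Hence |(-5s^3 + 3s^2 - 4s - 6) + 12| ≤ 57|s − 1| < eps provided |s − 1| < eps/57.
Choosing delta = min(2, eps/57) ensures both conditions, hence |(-5s^3 + 3s^2 - 4s - 6) + 12| < eps.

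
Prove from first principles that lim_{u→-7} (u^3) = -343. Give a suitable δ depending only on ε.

δ = min(2, ε/193)

Let ε > 0. We seek δ > 0 with 0 < |u + 7| < δ ⇒ |u^3 + 343| < ε.
Factor: u^3 + 343 = (u + 7)(u^2 - 7u + 49), so |u^3 + 343| = |u + 7|·|u^2 - 7u + 49|.
Restrict δ ≤ 2. Then |u + 7| < 2 gives |u| < 9, so by the triangle inequality |u^2 - 7u + 49| ≤ 9^2 + 7·9 + 49 = 193.
Hence |u^3 + 343| ≤ 193|u + 7|, which is < ε once |u + 7| < ε/193.
Take δ = min(2, ε/193). If 0 < |u + 7| < δ then both bounds hold and |u^3 + 343| ≤ 193|u + 7| < 193·(ε/193) = ε.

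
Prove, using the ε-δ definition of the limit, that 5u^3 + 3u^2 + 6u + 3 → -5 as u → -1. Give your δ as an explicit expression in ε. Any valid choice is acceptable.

Fix ε > 0. We want δ > 0 such that 0 < |u + 1| < δ implies |(5u^3 + 3u^2 + 6u + 3) + 5| < ε.
(5u^3 + 3u^2 + 6u + 3) + 5 = 5u^3 + 3u^2 + 6u + 8 = (u + 1)(5u^2 - 2u + 8).
So |(5u^3 + 3u^2 + 6u + 3) + 5| = |u + 1|·|5u^2 - 2u + 8|.
Require δ ≤ 1. Then |u + 1| < 1 gives |u| < 2, and by the triangle inequality |5u^2 - 2u + 8| ≤ 5·2^2 + 2·2 + 8 = 32.
Hence |(5u^3 + 3u^2 + 6u + 3) + 5| ≤ 32|u + 1| < ε provided |u + 1| < ε/32.
Choosing δ = min(1, ε/32) ensures both conditions, hence |(5u^3 + 3u^2 + 6u + 3) + 5| < ε.

δ = min(1, ε/32)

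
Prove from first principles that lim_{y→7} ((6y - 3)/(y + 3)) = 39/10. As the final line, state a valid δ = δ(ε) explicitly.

Fix ε > 0. We want δ > 0 with 0 < |y − 7| < δ ⇒ |(6y - 3)/(y + 3) − (39/10)| < ε.
Combining over a common denominator, (6y - 3)/(y + 3) − (39/10) = [(6y - 3)·10 − 39·(y + 3)] / [10·(y + 3)] = 21(y − 7) / (10(y + 3)).
So |(6y - 3)/(y + 3) − (39/10)| = 21|y − 7| / (10·|y + 3|).
Require δ ≤ 5, so |y + 3| ≥ |10| − |y − 7| > 10 − 5 = 5.
Hence |(6y - 3)/(y + 3) − (39/10)| < 21|y − 7|/(10·5) = (21/50)|y − 7|, which is < ε once |y − 7| < (50/21)ε.
Take δ = min(5, (50/21)ε). Then 0 < |y − 7| < δ forces both bounds, so |(6y - 3)/(y + 3) − (39/10)| < ε.

δ = min(5, (50/21)ε)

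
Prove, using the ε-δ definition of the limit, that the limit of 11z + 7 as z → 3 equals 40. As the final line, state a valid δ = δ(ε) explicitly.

Fix ε > 0. We need δ > 0 so that 0 < |z − 3| < δ implies |(11z + 7) − 40| < ε.
Since (11z + 7) − 40 = 11(z − 3), we have |(11z + 7) − 40| = 11|z − 3|.
Thus it suffices that |z − 3| < ε/11.
Take δ = ε/11. If 0 < |z − 3| < δ then |(11z + 7) − 40| = 11|z − 3| < 11·(ε/11) = ε.

δ = ε/11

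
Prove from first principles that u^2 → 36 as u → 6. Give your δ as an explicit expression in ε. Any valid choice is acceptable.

δ = min(1, ε/13)

Let ε > 0 be given. We seek δ > 0 with 0 < |u − 6| < δ ⇒ |u^2 − 36| < ε.
Factor: u^2 − 36 = (u − 6)(u + 6), so |u^2 − 36| = |u − 6|·|u + 6|.
Impose δ ≤ 1 so that |u| < 7; then |u + 6| ≤ 13.
Hence |u^2 − 36| ≤ 13|u − 6|, which is < ε once |u − 6| < ε/13.
Take δ = min(1, ε/13). If 0 < |u − 6| < δ then both bounds hold and |u^2 − 36| ≤ 13|u − 6| < 13·(ε/13) = ε.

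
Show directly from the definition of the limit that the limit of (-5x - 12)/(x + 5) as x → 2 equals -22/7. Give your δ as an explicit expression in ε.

Let ε > 0 be given. We want δ > 0 with 0 < |x − 2| < δ ⇒ |(-5x - 12)/(x + 5) + 22/7| < ε.
Combining over a common denominator, (-5x - 12)/(x + 5) + 22/7 = [(-5x - 12)·7 − (-22)·(x + 5)] / [7·(x + 5)] = -13(x − 2) / (7(x + 5)).
So |(-5x - 12)/(x + 5) + 22/7| = 13|x − 2| / (7·|x + 5|).
Restrict δ ≤ 7/2. Then |x − 2| < 7/2 gives |x + 5| = |(x − 2) + 7| ≥ 7 − 7/2 = 7/2.
Hence |(-5x - 12)/(x + 5) + 22/7| < 13|x − 2|/(7·(7/2)) = (26/49)|x − 2|, which is < ε once |x − 2| < (49/26)ε.
Take δ = min(7/2, (49/26)ε). Then 0 < |x − 2| < δ forces both bounds, so |(-5x - 12)/(x + 5) + 22/7| < ε.

δ = min(7/2, (49/26)ε)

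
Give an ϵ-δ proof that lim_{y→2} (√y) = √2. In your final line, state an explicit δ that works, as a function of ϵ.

Let ϵ > 0. We want δ > 0 such that 0 < |y − 2| < δ implies |√y − √2| < ϵ.
Rationalise: √y − √2 = (y − 2)/(√y + √2), so |√y − √2| = |y − 2|/(√y + √2).
Restrict δ ≤ 2 so that |y − 2| < 2 forces y > 0, and then √y + √2 > √2.
Hence |√y − √2| < |y − 2|/√2, which is < ϵ once |y − 2| < √2·ϵ.
Take δ = min(2, √2·ϵ). If 0 < |y − 2| < δ then y > 0 and |√y − √2| < |y − 2|/√2 < ϵ.

δ = min(2, √2·ϵ)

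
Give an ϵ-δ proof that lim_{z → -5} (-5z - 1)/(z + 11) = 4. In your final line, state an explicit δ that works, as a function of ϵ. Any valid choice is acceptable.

δ = min(3, (1/3)ϵ)

Let ϵ > 0 be given. We want δ > 0 with 0 < |z + 5| < δ ⇒ |(-5z - 1)/(z + 11) − 4| < ϵ.
Combining over a common denominator, (-5z - 1)/(z + 11) − 4 = [(-5z - 1)·6 − 24·(z + 11)] / [6·(z + 11)] = -54(z + 5) / (6(z + 11)).
So |(-5z - 1)/(z + 11) − 4| = 54|z + 5| / (6·|z + 11|).
Require δ ≤ 3, so |z + 11| ≥ |6| − |z + 5| > 6 − 3 = 3.
Hence |(-5z - 1)/(z + 11) − 4| < 54|z + 5|/(6·3) = 3|z + 5|, which is < ϵ once |z + 5| < (1/3)ϵ.
Take δ = min(3, (1/3)ϵ). Then 0 < |z + 5| < δ forces both bounds, so |(-5z - 1)/(z + 11) − 4| < ϵ.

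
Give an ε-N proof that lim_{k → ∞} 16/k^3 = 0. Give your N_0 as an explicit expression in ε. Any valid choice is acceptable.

N_0 = (16/ε)^{1/3}

Let ε > 0 be given. For k ≥ 1, |16/k^3 − 0| = 16/k^3.
16/k^3 < ε ⇔ k^3 > 16/ε ⇔ k > (16/ε)^{1/3}.
Take N_0 = (16/ε)^{1/3}. Then k > N_0 implies 16/k^3 < ε.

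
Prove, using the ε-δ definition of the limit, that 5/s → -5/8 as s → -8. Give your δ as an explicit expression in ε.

δ = min(4, (32/5)ε)

Let ε > 0. We seek δ > 0 such that 0 < |s + 8| < δ implies |5/s + 5/8| < ε.
|5/s + 5/8| = 5·|-8 − s|/(8·|s|) = 5|s + 8|/(8|s|).
Require δ ≤ 4 so that |s| > 8 − 4 = 4, hence 8|s| > 32.
Then |5/s + 5/8| < 5|s + 8|/32, which is < ε when |s + 8| < (32/5)ε.
Take δ = min(4, (32/5)ε). Then 0 < |s + 8| < δ gives both |s + 8| < 4 and |s + 8| < (32/5)ε, so |5/s + 5/8| < ε.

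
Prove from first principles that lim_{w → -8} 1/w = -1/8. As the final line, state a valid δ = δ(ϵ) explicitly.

δ = min(4, 32ϵ)

Let ϵ > 0. We seek δ > 0 such that 0 < |w + 8| < δ implies |1/w + 1/8| < ϵ.
|1/w + 1/8| = |-8 − w|/(8·|w|) = |w + 8|/(8|w|).
Restrict δ ≤ 4. Then |w + 8| < 4 gives |w| > 4, so 8|w| > 32.
Then |1/w + 1/8| < |w + 8|/32, which is < ϵ when |w + 8| < 32ϵ.
Take δ = min(4, 32ϵ). Then 0 < |w + 8| < δ gives both |w + 8| < 4 and |w + 8| < 32ϵ, so |1/w + 1/8| < ϵ.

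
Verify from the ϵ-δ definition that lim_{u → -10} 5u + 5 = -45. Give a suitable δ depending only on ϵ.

δ = ϵ/5

Suppose ϵ > 0. We need δ > 0 so that 0 < |u + 10| < δ implies |(5u + 5) + 45| < ϵ.
|(5u + 5) + 45| = |5u + 50| = 5|u + 10|.
Thus it suffices that |u + 10| < ϵ/5.
Choosing δ = ϵ/5 gives |(5u + 5) + 45| = 5|u + 10| < ϵ whenever |u + 10| < δ.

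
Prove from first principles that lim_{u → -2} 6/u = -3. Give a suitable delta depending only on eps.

Suppose eps > 0. We seek delta > 0 such that 0 < |u + 2| < delta implies |6/u + 3| < eps.
|6/u + 3| = 6·|-2 − u|/(2·|u|) = 6|u + 2|/(2|u|).
Require delta ≤ 1 so that |u| > 2 − 1 = 1, hence 2|u| > 2.
Then |6/u + 3| < 6|u + 2|/2, which is < eps when |u + 2| < (1/3)eps.
Take delta = min(1, (1/3)eps). Then 0 < |u + 2| < delta gives both |u + 2| < 1 and |u + 2| < (1/3)eps, so |6/u + 3| < eps.

delta = min(1, (1/3)eps)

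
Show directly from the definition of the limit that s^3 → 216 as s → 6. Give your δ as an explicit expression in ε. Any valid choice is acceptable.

Let ε > 0 be given. We seek δ > 0 with 0 < |s − 6| < δ ⇒ |s^3 − 216| < ε.
Factor: s^3 − 216 = (s − 6)(s^2 + 6s + 36), so |s^3 − 216| = |s − 6|·|s^2 + 6s + 36|.
Restrict δ ≤ 1. Then |s − 6| < 1 gives |s| < 7, so by the triangle inequality |s^2 + 6s + 36| ≤ 7^2 + 6·7 + 36 = 127.
Hence |s^3 − 216| ≤ 127|s − 6|, which is < ε once |s − 6| < ε/127.
Take δ = min(1, ε/127). If 0 < |s − 6| < δ then both bounds hold and |s^3 − 216| ≤ 127|s − 6| < 127·(ε/127) = ε.

δ = min(1, ε/127)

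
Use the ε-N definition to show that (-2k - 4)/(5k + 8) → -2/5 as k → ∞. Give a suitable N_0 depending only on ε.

Let ε > 0. For k ≥ 1, |(-2k - 4)/(5k + 8) + 2/5| = |-4|/(5(5k + 8)) = 4/(5(5k + 8)).
Since 5k + 8 ≥ 5k for k ≥ 1, this is ≤ 4/(5·5k) = (4/25)/k.
So |(-2k - 4)/(5k + 8) + 2/5| < ε whenever k > (4/25)/ε.
Take N_0 = (4/25)/ε. If k > N_0 then |(-2k - 4)/(5k + 8) + 2/5| ≤ (4/25)/k < ε.

N_0 = (4/25)/ε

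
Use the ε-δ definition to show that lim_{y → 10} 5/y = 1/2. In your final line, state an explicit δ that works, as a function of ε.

Fix ε > 0. We seek δ > 0 such that 0 < |y − 10| < δ implies |5/y − (1/2)| < ε.
|5/y − (1/2)| = 5·|10 − y|/(10·|y|) = 5|y − 10|/(10|y|).
Require δ ≤ 5 so that |y| > 10 − 5 = 5, hence 10|y| > 50.
Then |5/y − (1/2)| < 5|y − 10|/50, which is < ε when |y − 10| < 10ε.
Take δ = min(5, 10ε). Then 0 < |y − 10| < δ gives both |y − 10| < 5 and |y − 10| < 10ε, so |5/y − (1/2)| < ε.

δ = min(5, 10ε)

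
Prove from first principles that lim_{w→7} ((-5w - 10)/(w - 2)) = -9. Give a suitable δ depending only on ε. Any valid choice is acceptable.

Let ε > 0. We want δ > 0 with 0 < |w − 7| < δ ⇒ |(-5w - 10)/(w - 2) + 9| < ε.
Combining over a common denominator, (-5w - 10)/(w - 2) + 9 = [(-5w - 10)·5 − (-45)·(w - 2)] / [5·(w - 2)] = 20(w − 7) / (5(w - 2)).
So |(-5w - 10)/(w - 2) + 9| = 20|w − 7| / (5·|w − 2|).
Require δ ≤ 5/2, so |w − 2| ≥ |5| − |w − 7| > 5 − 5/2 = 5/2.
Hence |(-5w - 10)/(w - 2) + 9| < 20|w − 7|/(5·(5/2)) = (8/5)|w − 7|, which is < ε once |w − 7| < (5/8)ε.
Take δ = min(5/2, (5/8)ε). Then 0 < |w − 7| < δ forces both bounds, so |(-5w - 10)/(w - 2) + 9| < ε.

δ = min(5/2, (5/8)ε)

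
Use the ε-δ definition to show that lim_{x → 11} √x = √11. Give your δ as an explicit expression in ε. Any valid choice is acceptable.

Fix ε > 0. We want δ > 0 such that 0 < |x − 11| < δ implies |√x − √11| < ε.
Multiplying by the conjugate, |√x − √11| = |x − 11|/(√x + √11).
Restrict δ ≤ 11 so that |x − 11| < 11 forces x > 0, and then √x + √11 > √11.
Hence |√x − √11| < |x − 11|/√11, which is < ε once |x − 11| < √11·ε.
Take δ = min(11, √11·ε). If 0 < |x − 11| < δ then x > 0 and |√x − √11| < |x − 11|/√11 < ε.

δ = min(11, √11·ε)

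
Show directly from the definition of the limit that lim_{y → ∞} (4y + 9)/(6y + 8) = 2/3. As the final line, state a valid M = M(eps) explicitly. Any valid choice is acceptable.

M = (11/18)/eps

Let eps > 0. We seek M > 0 such that y > M implies |(4y + 9)/(6y + 8) − (2/3)| < eps.
(4y + 9)/(6y + 8) − (2/3) = (6(4y + 9) − 4(6y + 8)) / (6(6y + 8)) = 22/(6(6y + 8)).
For y > 0 we have 6y + 8 > 6y, so |(4y + 9)/(6y + 8) − (2/3)| = 22/(6(6y + 8)) < 22/(6·6y) = (11/18)/y.
Thus |(4y + 9)/(6y + 8) − (2/3)| < eps whenever y > (11/18)/eps.
Take M = (11/18)/eps. If y > M then |(4y + 9)/(6y + 8) − (2/3)| < (11/18)/y < eps.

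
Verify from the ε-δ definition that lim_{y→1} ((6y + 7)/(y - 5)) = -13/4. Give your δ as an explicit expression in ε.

δ = min(2, (8/37)ε)

Suppose ε > 0. We want δ > 0 with 0 < |y − 1| < δ ⇒ |(6y + 7)/(y - 5) + 13/4| < ε.
Combining over a common denominator, (6y + 7)/(y - 5) + 13/4 = [(6y + 7)·(-4) − 13·(y - 5)] / [(-4)·(y - 5)] = -37(y − 1) / ((-4)(y - 5)).
So |(6y + 7)/(y - 5) + 13/4| = 37|y − 1| / (4·|y − 5|).
Require δ ≤ 2, so |y − 5| ≥ |-4| − |y − 1| > 4 − 2 = 2.
Hence |(6y + 7)/(y - 5) + 13/4| < 37|y − 1|/(4·2) = (37/8)|y − 1|, which is < ε once |y − 1| < (8/37)ε.
Take δ = min(2, (8/37)ε). Then 0 < |y − 1| < δ forces both bounds, so |(6y + 7)/(y - 5) + 13/4| < ε.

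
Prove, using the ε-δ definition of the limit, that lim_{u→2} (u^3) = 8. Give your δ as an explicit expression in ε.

δ = min(2, ε/28)

Let ε > 0. We seek δ > 0 with 0 < |u − 2| < δ ⇒ |u^3 − 8| < ε.
Factor: u^3 − 8 = (u − 2)(u^2 + 2u + 4), so |u^3 − 8| = |u − 2|·|u^2 + 2u + 4|.
Impose δ ≤ 2 so that |u| < 4; then |u^2 + 2u + 4| ≤ 28.
Hence |u^3 − 8| ≤ 28|u − 2|, which is < ε once |u − 2| < ε/28.
Take δ = min(2, ε/28). If 0 < |u − 2| < δ then both bounds hold and |u^3 − 8| ≤ 28|u − 2| < 28·(ε/28) = ε.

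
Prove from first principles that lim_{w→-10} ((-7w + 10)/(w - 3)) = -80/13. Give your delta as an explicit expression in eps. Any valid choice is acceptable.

Let eps > 0 be given. We want delta > 0 with 0 < |w + 10| < delta ⇒ |(-7w + 10)/(w - 3) + 80/13| < eps.
Combining over a common denominator, (-7w + 10)/(w - 3) + 80/13 = [(-7w + 10)·(-13) − 80·(w - 3)] / [(-13)·(w - 3)] = 11(w + 10) / ((-13)(w - 3)).
So |(-7w + 10)/(w - 3) + 80/13| = 11|w + 10| / (13·|w − 3|).
Restrict delta ≤ 13/2. Then |w + 10| < 13/2 gives |w − 3| = |(w + 10) + (-13)| ≥ 13 − 13/2 = 13/2.
Hence |(-7w + 10)/(w - 3) + 80/13| < 11|w + 10|/(13·(13/2)) = (22/169)|w + 10|, which is < eps once |w + 10| < (169/22)eps.
Take delta = min(13/2, (169/22)eps). Then 0 < |w + 10| < delta forces both bounds, so |(-7w + 10)/(w - 3) + 80/13| < eps.

delta = min(13/2, (169/22)eps)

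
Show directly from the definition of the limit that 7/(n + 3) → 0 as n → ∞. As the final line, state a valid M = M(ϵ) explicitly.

M = 7/ϵ

Let ϵ > 0 be given. For n ≥ 1, |7/(n + 3) − 0| = 7/(n + 3) ≤ 7/n.
We need 7/n < ϵ, i.e. n > 7/ϵ.
Take M = 7/ϵ. If n > M then |7/(n + 3)| ≤ 7/n < ϵ.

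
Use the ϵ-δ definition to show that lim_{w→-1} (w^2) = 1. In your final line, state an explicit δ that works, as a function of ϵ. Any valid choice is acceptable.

Suppose ϵ > 0. We seek δ > 0 with 0 < |w + 1| < δ ⇒ |w^2 − 1| < ϵ.
Factor: w^2 − 1 = (w + 1)(w - 1), so |w^2 − 1| = |w + 1|·|w - 1|.
Restrict δ ≤ 1. Then |w + 1| < 1 gives |w| < 2, so by the triangle inequality |w - 1| ≤ 2 + 1 = 3.
Hence |w^2 − 1| ≤ 3|w + 1|, which is < ϵ once |w + 1| < ϵ/3.
Take δ = min(1, ϵ/3). If 0 < |w + 1| < δ then both bounds hold and |w^2 − 1| ≤ 3|w + 1| < 3·(ϵ/3) = ϵ.

δ = min(1, ϵ/3)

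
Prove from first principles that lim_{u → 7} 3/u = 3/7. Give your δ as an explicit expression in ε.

Suppose ε > 0. We seek δ > 0 such that 0 < |u − 7| < δ implies |3/u − (3/7)| < ε.
|3/u − (3/7)| = 3·|7 − u|/(7·|u|) = 3|u − 7|/(7|u|).
Require δ ≤ 7/2 so that |u| > 7 − 7/2 = 7/2, hence 7|u| > 49/2.
Then |3/u − (3/7)| < 3|u − 7|/(49/2), which is < ε when |u − 7| < (49/6)ε.
Take δ = min(7/2, (49/6)ε). Then 0 < |u − 7| < δ gives both |u − 7| < 7/2 and |u − 7| < (49/6)ε, so |3/u − (3/7)| < ε.

δ = min(7/2, (49/6)ε)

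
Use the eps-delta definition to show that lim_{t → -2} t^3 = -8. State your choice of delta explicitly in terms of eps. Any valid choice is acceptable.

Let eps > 0. We seek delta > 0 with 0 < |t + 2| < delta ⇒ |t^3 + 8| < eps.
Factor: t^3 + 8 = (t + 2)(t^2 - 2t + 4), so |t^3 + 8| = |t + 2|·|t^2 - 2t + 4|.
Restrict delta ≤ 2. Then |t + 2| < 2 gives |t| < 4, so by the triangle inequality |t^2 - 2t + 4| ≤ 4^2 + 2·4 + 4 = 28.
Hence |t^3 + 8| ≤ 28|t + 2|, which is < eps once |t + 2| < eps/28.
Take delta = min(2, eps/28). If 0 < |t + 2| < delta then both bounds hold and |t^3 + 8| ≤ 28|t + 2| < 28·(eps/28) = eps.

delta = min(2, eps/28)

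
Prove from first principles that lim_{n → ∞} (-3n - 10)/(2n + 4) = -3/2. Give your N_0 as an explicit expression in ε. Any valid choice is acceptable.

Suppose ε > 0. For n ≥ 1, |(-3n - 10)/(2n + 4) + 3/2| = |-8|/(2(2n + 4)) = 8/(2(2n + 4)).
Since 2n + 4 ≥ 2n for n ≥ 1, this is ≤ 8/(2·2n) = 2/n.
So |(-3n - 10)/(2n + 4) + 3/2| < ε whenever n > 2/ε.
Take N_0 = 2/ε. If n > N_0 then |(-3n - 10)/(2n + 4) + 3/2| ≤ 2/n < ε.

N_0 = 2/ε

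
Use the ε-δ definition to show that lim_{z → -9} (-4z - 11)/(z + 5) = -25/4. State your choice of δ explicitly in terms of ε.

Fix ε > 0. We want δ > 0 with 0 < |z + 9| < δ ⇒ |(-4z - 11)/(z + 5) + 25/4| < ε.
Combining over a common denominator, (-4z - 11)/(z + 5) + 25/4 = [(-4z - 11)·(-4) − 25·(z + 5)] / [(-4)·(z + 5)] = -9(z + 9) / ((-4)(z + 5)).
So |(-4z - 11)/(z + 5) + 25/4| = 9|z + 9| / (4·|z + 5|).
Restrict δ ≤ 2. Then |z + 9| < 2 gives |z + 5| = |(z + 9) + (-4)| ≥ 4 − 2 = 2.
Hence |(-4z - 11)/(z + 5) + 25/4| < 9|z + 9|/(4·2) = (9/8)|z + 9|, which is < ε once |z + 9| < (8/9)ε.
Take δ = min(2, (8/9)ε). Then 0 < |z + 9| < δ forces both bounds, so |(-4z - 11)/(z + 5) + 25/4| < ε.

δ = min(2, (8/9)ε)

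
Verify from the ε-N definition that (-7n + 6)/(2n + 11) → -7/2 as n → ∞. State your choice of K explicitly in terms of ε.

K = (89/4)/ε

Suppose ε > 0. For n ≥ 1, |(-7n + 6)/(2n + 11) + 7/2| = |89|/(2(2n + 11)) = 89/(2(2n + 11)).
Since 2n + 11 ≥ 2n for n ≥ 1, this is ≤ 89/(2·2n) = (89/4)/n.
So |(-7n + 6)/(2n + 11) + 7/2| < ε whenever n > (89/4)/ε.
Take K = (89/4)/ε. If n > K then |(-7n + 6)/(2n + 11) + 7/2| ≤ (89/4)/n < ε.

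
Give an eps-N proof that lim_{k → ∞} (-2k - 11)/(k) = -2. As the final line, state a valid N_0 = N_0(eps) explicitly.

Let eps > 0 be given. For k ≥ 1, |(-2k - 11)/(k) + 2| = |-11|/((k)) = 11/((k)).
Since k ≥ k for k ≥ 1, this is ≤ 11/(k) = 11/k.
So |(-2k - 11)/(k) + 2| < eps whenever k > 11/eps.
Take N_0 = 11/eps. If k > N_0 then |(-2k - 11)/(k) + 2| ≤ 11/k < eps.

N_0 = 11/eps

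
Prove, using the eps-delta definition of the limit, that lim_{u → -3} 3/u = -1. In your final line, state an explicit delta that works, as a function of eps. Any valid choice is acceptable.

Suppose eps > 0. We seek delta > 0 such that 0 < |u + 3| < delta implies |3/u + 1| < eps.
|3/u + 1| = 3·|-3 − u|/(3·|u|) = 3|u + 3|/(3|u|).
Require delta ≤ 3/2 so that |u| > 3 − 3/2 = 3/2, hence 3|u| > 9/2.
Then |3/u + 1| < 3|u + 3|/(9/2), which is < eps when |u + 3| < (3/2)eps.
Take delta = min(3/2, (3/2)eps). Then 0 < |u + 3| < delta gives both |u + 3| < 3/2 and |u + 3| < (3/2)eps, so |3/u + 1| < eps.

delta = min(3/2, (3/2)eps)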